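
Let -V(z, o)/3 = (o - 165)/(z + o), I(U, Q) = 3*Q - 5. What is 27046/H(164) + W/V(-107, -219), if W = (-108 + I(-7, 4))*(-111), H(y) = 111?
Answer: -20806903/7104 ≈ -2928.9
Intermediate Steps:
I(U, Q) = -5 + 3*Q
V(z, o) = -3*(-165 + o)/(o + z) (V(z, o) = -3*(o - 165)/(z + o) = -3*(-165 + o)/(o + z))
W = 11211 (W = (-108 + (-5 + 3*4))*(-111) = (-108 + (-5 + 12))*(-111) = (-108 + 7)*(-111) = -101*(-111) = 11211)
27046/H(164) + W/V(-107, -219) = 27046/111 + 11211/((3*(165 - 1*(-219))/(-219 - 107))) = 27046*(1/111) + 11211/((3*(165 + 219)/(-326))) = 27046/111 + 11211/((3*(-1/326)*384)) = 27046/111 + 11211/(-576/163) = 27046/111 + 11211*(-163/576) = 27046/111 - 609131/192 = -20806903/7104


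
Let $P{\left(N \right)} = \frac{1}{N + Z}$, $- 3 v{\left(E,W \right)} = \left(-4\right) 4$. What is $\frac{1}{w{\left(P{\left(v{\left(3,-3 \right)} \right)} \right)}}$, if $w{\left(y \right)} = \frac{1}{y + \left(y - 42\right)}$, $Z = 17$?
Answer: $- \frac{2808}{67} \approx -41.91$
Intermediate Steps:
$v{\left(E,W \right)} = \frac{16}{3}$ ($v{\left(E,W \right)} = - \frac{\left(-4\right) 4}{3} = \left(- \frac{1}{3}\right) \left(-16\right) = \frac{16}{3}$)
$P{\left(N \right)} = \frac{1}{17 + N}$ ($P{\left(N \right)} = \frac{1}{N + 17} = \frac{1}{17 + N}$)
$w{\left(y \right)} = \frac{1}{-42 + 2 y}$ ($w{\left(y \right)} = \frac{1}{y + \left(-42 + y\right)} = \frac{1}{-42 + 2 y}$)
$\frac{1}{w{\left(P{\left(v{\left(3,-3 \right)} \right)} \right)}} = \frac{1}{\frac{1}{2} \frac{1}{-21 + \frac{1}{17 + \frac{16}{3}}}} = \frac{1}{\frac{1}{2} \frac{1}{-21 + \frac{1}{\frac{67}{3}}}} = \frac{1}{\frac{1}{2} \frac{1}{-21 + \frac{3}{67}}} = \frac{1}{\frac{1}{2} \frac{1}{- \frac{1404}{67}}} = \frac{1}{\frac{1}{2} \left(- \frac{67}{1404}\right)} = \frac{1}{- \frac{67}{2808}} = - \frac{2808}{67}$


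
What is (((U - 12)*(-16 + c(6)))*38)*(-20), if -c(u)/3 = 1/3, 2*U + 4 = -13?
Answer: -264860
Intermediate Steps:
U = -17/2 (U = -2 + (½)*(-13) = -2 - 13/2 = -17/2 ≈ -8.5000)
c(u) = -1 (c(u) = -3/3 = -3*⅓ = -1)
(((U - 12)*(-16 + c(6)))*38)*(-20) = (((-17/2 - 12)*(-16 - 1))*38)*(-20) = (-41/2*(-17)*38)*(-20) = ((697/2)*38)*(-20) = 13243*(-20) = -264860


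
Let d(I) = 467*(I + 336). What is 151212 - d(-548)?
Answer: 250216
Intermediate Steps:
d(I) = 156912 + 467*I (d(I) = 467*(336 + I) = 156912 + 467*I)
151212 - d(-548) = 151212 - (156912 + 467*(-548)) = 151212 - (156912 - 255916) = 151212 - 1*(-99004) = 151212 + 99004 = 250216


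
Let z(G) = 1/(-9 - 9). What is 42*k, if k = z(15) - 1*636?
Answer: -80143/3 ≈ -26714.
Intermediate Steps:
z(G) = -1/18 (z(G) = 1/(-18) = -1/18)
k = -11449/18 (k = -1/18 - 1*636 = -1/18 - 636 = -11449/18 ≈ -636.06)
42*k = 42*(-11449/18) = -80143/3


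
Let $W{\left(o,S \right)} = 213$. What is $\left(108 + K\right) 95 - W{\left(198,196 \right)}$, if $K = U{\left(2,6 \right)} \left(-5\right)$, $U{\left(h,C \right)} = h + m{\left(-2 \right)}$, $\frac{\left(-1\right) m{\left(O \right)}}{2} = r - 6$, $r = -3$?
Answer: $547$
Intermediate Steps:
$m{\left(O \right)} = 18$ ($m{\left(O \right)} = - 2 \left(-3 - 6\right) = \left(-2\right) \left(-9\right) = 18$)
$U{\left(h,C \right)} = 18 + h$ ($U{\left(h,C \right)} = h + 18 = 18 + h$)
$K = -100$ ($K = \left(18 + 2\right) \left(-5\right) = 20 \left(-5\right) = -100$)
$\left(108 + K\right) 95 - W{\left(198,196 \right)} = \left(108 - 100\right) 95 - 213 = 8 \cdot 95 - 213 = 760 - 213 = 547$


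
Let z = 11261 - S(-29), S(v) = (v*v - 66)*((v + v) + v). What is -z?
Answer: -78686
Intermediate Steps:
S(v) = 3*v*(-66 + v**2) (S(v) = (v**2 - 66)*(2*v + v) = (-66 + v**2)*(3*v) = 3*v*(-66 + v**2))
z = 78686 (z = 11261 - 3*(-29)*(-66 + (-29)**2) = 11261 - 3*(-29)*(-66 + 841) = 11261 - 3*(-29)*775 = 11261 - 1*(-67425) = 11261 + 67425 = 78686)
-z = -1*78686 = -78686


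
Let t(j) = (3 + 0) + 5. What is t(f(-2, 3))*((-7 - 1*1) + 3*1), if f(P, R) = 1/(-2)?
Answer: -40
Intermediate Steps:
f(P, R) = -½
t(j) = 8 (t(j) = 3 + 5 = 8)
t(f(-2, 3))*((-7 - 1*1) + 3*1) = 8*((-7 - 1*1) + 3*1) = 8*((-7 - 1) + 3) = 8*(-8 + 3) = 8*(-5) = -40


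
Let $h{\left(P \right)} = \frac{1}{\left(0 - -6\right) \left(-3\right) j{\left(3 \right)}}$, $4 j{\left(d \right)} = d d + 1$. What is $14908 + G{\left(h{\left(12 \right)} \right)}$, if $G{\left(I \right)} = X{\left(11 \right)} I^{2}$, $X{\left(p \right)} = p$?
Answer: $\frac{30188711}{2025} \approx 14908.0$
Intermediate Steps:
$j{\left(d \right)} = \frac{1}{4} + \frac{d^{2}}{4}$ ($j{\left(d \right)} = \frac{d d + 1}{4} = \frac{d^{2} + 1}{4} = \frac{1 + d^{2}}{4} = \frac{1}{4} + \frac{d^{2}}{4}$)
$h{\left(P \right)} = - \frac{1}{45}$ ($h{\left(P \right)} = \frac{1}{\left(0 - -6\right) \left(-3\right) \left(\frac{1}{4} + \frac{3^{2}}{4}\right)} = \frac{1}{\left(0 + 6\right) \left(-3\right) \left(\frac{1}{4} + \frac{1}{4} \cdot 9\right)} = \frac{1}{6 \left(-3\right) \left(\frac{1}{4} + \frac{9}{4}\right)} = \frac{1}{\left(-18\right) \frac{5}{2}} = \frac{1}{-45} = - \frac{1}{45}$)
$G{\left(I \right)} = 11 I^{2}$
$14908 + G{\left(h{\left(12 \right)} \right)} = 14908 + 11 \left(- \frac{1}{45}\right)^{2} = 14908 + 11 \cdot \frac{1}{2025} = 14908 + \frac{11}{2025} = \frac{30188711}{2025}$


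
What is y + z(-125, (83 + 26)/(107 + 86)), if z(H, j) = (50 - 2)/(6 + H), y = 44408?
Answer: 5284504/119 ≈ 44408.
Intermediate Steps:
z(H, j) = 48/(6 + H)
y + z(-125, (83 + 26)/(107 + 86)) = 44408 + 48/(6 - 125) = 44408 + 48/(-119) = 44408 + 48*(-1/119) = 44408 - 48/119 = 5284504/119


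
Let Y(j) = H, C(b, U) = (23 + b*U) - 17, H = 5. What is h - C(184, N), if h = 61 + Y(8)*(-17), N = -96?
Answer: 17634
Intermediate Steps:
C(b, U) = 6 + U*b (C(b, U) = (23 + U*b) - 17 = 6 + U*b)
Y(j) = 5
h = -24 (h = 61 + 5*(-17) = 61 - 85 = -24)
h - C(184, N) = -24 - (6 - 96*184) = -24 - (6 - 17664) = -24 - 1*(-17658) = -24 + 17658 = 17634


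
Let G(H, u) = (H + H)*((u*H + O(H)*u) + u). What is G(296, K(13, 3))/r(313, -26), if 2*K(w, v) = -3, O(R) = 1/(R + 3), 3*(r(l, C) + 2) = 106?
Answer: -59143464/7475 ≈ -7912.2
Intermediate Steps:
r(l, C) = 100/3 (r(l, C) = -2 + (1/3)*106 = -2 + 106/3 = 100/3)
O(R) = 1/(3 + R)
K(w, v) = -3/2 (K(w, v) = (1/2)*(-3) = -3/2)
G(H, u) = 2*H*(u + H*u + u/(3 + H)) (G(H, u) = (H + H)*((u*H + u/(3 + H)) + u) = (2*H)*((H*u + u/(3 + H)) + u) = (2*H)*(u + H*u + u/(3 + H)) = 2*H*(u + H*u + u/(3 + H)))
G(296, K(13, 3))/r(313, -26) = (2*296*(-3/2)*(1 + (1 + 296)*(3 + 296))/(3 + 296))/(100/3) = (2*296*(-3/2)*(1 + 297*299)/299)*(3/100) = (2*296*(-3/2)*(1/299)*(1 + 88803))*(3/100) = (2*296*(-3/2)*(1/299)*88804)*(3/100) = -78857952/299*3/100 = -59143464/7475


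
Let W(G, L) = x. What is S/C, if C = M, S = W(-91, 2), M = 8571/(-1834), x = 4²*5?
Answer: -146720/8571 ≈ -17.118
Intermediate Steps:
x = 80 (x = 16*5 = 80)
M = -8571/1834 (M = 8571*(-1/1834) = -8571/1834 ≈ -4.6734)
W(G, L) = 80
S = 80
C = -8571/1834 ≈ -4.6734
S/C = 80/(-8571/1834) = 80*(-1834/8571) = -146720/8571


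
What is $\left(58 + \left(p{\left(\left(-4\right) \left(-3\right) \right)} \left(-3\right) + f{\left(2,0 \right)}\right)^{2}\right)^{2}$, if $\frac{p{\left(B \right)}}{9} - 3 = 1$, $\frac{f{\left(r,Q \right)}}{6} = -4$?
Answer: $305620324$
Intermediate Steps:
$f{\left(r,Q \right)} = -24$ ($f{\left(r,Q \right)} = 6 \left(-4\right) = -24$)
$p{\left(B \right)} = 36$ ($p{\left(B \right)} = 27 + 9 \cdot 1 = 27 + 9 = 36$)
$\left(58 + \left(p{\left(\left(-4\right) \left(-3\right) \right)} \left(-3\right) + f{\left(2,0 \right)}\right)^{2}\right)^{2} = \left(58 + \left(36 \left(-3\right) - 24\right)^{2}\right)^{2} = \left(58 + \left(-108 - 24\right)^{2}\right)^{2} = \left(58 + \left(-132\right)^{2}\right)^{2} = \left(58 + 17424\right)^{2} = 17482^{2} = 305620324$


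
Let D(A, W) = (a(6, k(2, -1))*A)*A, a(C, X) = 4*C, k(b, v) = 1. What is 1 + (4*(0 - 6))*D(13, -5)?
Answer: -97343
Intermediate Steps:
D(A, W) = 24*A² (D(A, W) = ((4*6)*A)*A = (24*A)*A = 24*A²)
1 + (4*(0 - 6))*D(13, -5) = 1 + (4*(0 - 6))*(24*13²) = 1 + (4*(-6))*(24*169) = 1 - 24*4056 = 1 - 97344 = -97343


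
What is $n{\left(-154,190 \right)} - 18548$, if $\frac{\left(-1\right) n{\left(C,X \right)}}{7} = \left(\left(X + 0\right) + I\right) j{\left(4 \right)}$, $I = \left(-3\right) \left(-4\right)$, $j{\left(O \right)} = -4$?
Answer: $-12892$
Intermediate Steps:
$I = 12$
$n{\left(C,X \right)} = 336 + 28 X$ ($n{\left(C,X \right)} = - 7 \left(\left(X + 0\right) + 12\right) \left(-4\right) = - 7 \left(X + 12\right) \left(-4\right) = - 7 \left(12 + X\right) \left(-4\right) = - 7 \left(-48 - 4 X\right) = 336 + 28 X$)
$n{\left(-154,190 \right)} - 18548 = \left(336 + 28 \cdot 190\right) - 18548 = \left(336 + 5320\right) - 18548 = 5656 - 18548 = -12892$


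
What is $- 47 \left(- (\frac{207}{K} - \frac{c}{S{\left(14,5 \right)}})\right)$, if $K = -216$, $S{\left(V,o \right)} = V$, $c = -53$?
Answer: $\frac{22325}{168} \approx 132.89$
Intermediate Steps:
$- 47 \left(- (\frac{207}{K} - \frac{c}{S{\left(14,5 \right)}})\right) = - 47 \left(- (\frac{207}{-216} - - \frac{53}{14})\right) = - 47 \left(- (207 \left(- \frac{1}{216}\right) - \left(-53\right) \frac{1}{14})\right) = - 47 \left(- (- \frac{23}{24} - - \frac{53}{14})\right) = - 47 \left(- (- \frac{23}{24} + \frac{53}{14})\right) = - 47 \left(\left(-1\right) \frac{475}{168}\right) = \left(-47\right) \left(- \frac{475}{168}\right) = \frac{22325}{168}$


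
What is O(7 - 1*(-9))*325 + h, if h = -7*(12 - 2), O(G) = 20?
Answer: 6430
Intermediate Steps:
h = -70 (h = -7*10 = -70)
O(7 - 1*(-9))*325 + h = 20*325 - 70 = 6500 - 70 = 6430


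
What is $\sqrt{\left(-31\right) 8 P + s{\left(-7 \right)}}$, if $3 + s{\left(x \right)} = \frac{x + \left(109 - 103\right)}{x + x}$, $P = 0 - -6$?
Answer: $\frac{i \sqrt{292222}}{14} \approx 38.613 i$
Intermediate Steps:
$P = 6$ ($P = 0 + 6 = 6$)
$s{\left(x \right)} = -3 + \frac{6 + x}{2 x}$ ($s{\left(x \right)} = -3 + \frac{x + \left(109 - 103\right)}{x + x} = -3 + \frac{x + 6}{2 x} = -3 + \left(6 + x\right) \frac{1}{2 x} = -3 + \frac{6 + x}{2 x}$)
$\sqrt{\left(-31\right) 8 P + s{\left(-7 \right)}} = \sqrt{\left(-31\right) 8 \cdot 6 - \left(\frac{5}{2} - \frac{3}{-7}\right)} = \sqrt{\left(-248\right) 6 + \left(- \frac{5}{2} + 3 \left(- \frac{1}{7}\right)\right)} = \sqrt{-1488 - \frac{41}{14}} = \sqrt{- \frac{20873}{14}} = \frac{i \sqrt{292222}}{14}$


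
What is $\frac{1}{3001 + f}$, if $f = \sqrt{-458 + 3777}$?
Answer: $\frac{3001}{9002682} - \frac{\sqrt{3319}}{9002682} \approx 0.00032695$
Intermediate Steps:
$f = \sqrt{3319} \approx 57.611$
$\frac{1}{3001 + f} = \frac{1}{3001 + \sqrt{3319}}$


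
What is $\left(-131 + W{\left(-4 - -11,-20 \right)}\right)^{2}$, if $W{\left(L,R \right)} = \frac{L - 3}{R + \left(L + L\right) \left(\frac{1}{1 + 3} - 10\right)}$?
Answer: $\frac{1681902121}{97969} \approx 17168.0$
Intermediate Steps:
$W{\left(L,R \right)} = \frac{-3 + L}{R - \frac{39 L}{2}}$ ($W{\left(L,R \right)} = \frac{-3 + L}{R + 2 L \left(\frac{1}{4} - 10\right)} = \frac{-3 + L}{R + 2 L \left(- \frac{39}{4}\right)} = \frac{-3 + L}{R - \frac{39 L}{2}}$)
$\left(-131 + W{\left(-4 - -11,-20 \right)}\right)^{2} = \left(-131 + \frac{2 \left(3 - \left(-4 - -11\right)\right)}{\left(-2\right) \left(-20\right) + 39 \left(-4 - -11\right)}\right)^{2} = \left(-131 + \frac{2 \left(3 - \left(-4 + 11\right)\right)}{40 + 39 \left(-4 + 11\right)}\right)^{2} = \left(-131 + \frac{2 \left(3 - 7\right)}{40 + 39 \cdot 7}\right)^{2} = \left(-131 + \frac{2 \left(3 - 7\right)}{40 + 273}\right)^{2} = \left(-131 + 2 \cdot \frac{1}{313} \left(-4\right)\right)^{2} = \left(-131 - \frac{8}{313}\right)^{2} = \left(- \frac{41011}{313}\right)^{2} = \frac{1681902121}{97969}$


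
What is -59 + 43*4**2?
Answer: 629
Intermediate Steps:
-59 + 43*4**2 = -59 + 43*16 = -59 + 688 = 629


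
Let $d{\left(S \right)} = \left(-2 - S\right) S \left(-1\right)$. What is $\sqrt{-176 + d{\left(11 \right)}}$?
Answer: $i \sqrt{33} \approx 5.7446 i$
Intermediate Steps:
$d{\left(S \right)} = - S \left(-2 - S\right)$ ($d{\left(S \right)} = S \left(-2 - S\right) \left(-1\right) = - S \left(-2 - S\right)$)
$\sqrt{-176 + d{\left(11 \right)}} = \sqrt{-176 + 11 \left(2 + 11\right)} = \sqrt{-176 + 11 \cdot 13} = \sqrt{-176 + 143} = \sqrt{-33} = i \sqrt{33}$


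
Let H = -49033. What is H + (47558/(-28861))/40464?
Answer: -4090163013085/83416536 ≈ -49033.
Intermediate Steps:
H + (47558/(-28861))/40464 = -49033 + (47558/(-28861))/40464 = -49033 + (47558*(-1/28861))*(1/40464) = -49033 - 6794/4123*1/40464 = -49033 - 3397/83416536 = -4090163013085/83416536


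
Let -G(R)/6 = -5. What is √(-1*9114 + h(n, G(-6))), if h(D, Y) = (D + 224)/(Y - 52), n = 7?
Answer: I*√36498/2 ≈ 95.522*I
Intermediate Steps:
G(R) = 30 (G(R) = -6*(-5) = 30)
h(D, Y) = (224 + D)/(-52 + Y)
√(-1*9114 + h(n, G(-6))) = √(-1*9114 + (224 + 7)/(-52 + 30)) = √(-9114 + 231/(-22)) = √(-9114 - 1/22*231) = √(-9114 - 21/2) = √(-18249/2) = I*√36498/2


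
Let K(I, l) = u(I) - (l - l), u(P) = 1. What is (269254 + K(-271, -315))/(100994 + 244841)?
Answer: 7693/9881 ≈ 0.77856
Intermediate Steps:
K(I, l) = 1 (K(I, l) = 1 - (l - l) = 1 - 1*0 = 1 + 0 = 1)
(269254 + K(-271, -315))/(100994 + 244841) = (269254 + 1)/(100994 + 244841) = 269255/345835 = 269255*(1/345835) = 7693/9881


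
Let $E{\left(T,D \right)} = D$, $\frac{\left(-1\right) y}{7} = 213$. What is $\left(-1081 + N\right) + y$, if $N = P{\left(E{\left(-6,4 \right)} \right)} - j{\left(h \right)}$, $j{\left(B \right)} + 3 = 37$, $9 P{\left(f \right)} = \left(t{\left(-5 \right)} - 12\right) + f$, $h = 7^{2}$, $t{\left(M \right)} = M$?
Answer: $- \frac{23467}{9} \approx -2607.4$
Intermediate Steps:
$y = -1491$ ($y = \left(-7\right) 213 = -1491$)
$h = 49$
$P{\left(f \right)} = - \frac{17}{9} + \frac{f}{9}$ ($P{\left(f \right)} = \frac{\left(-5 - 12\right) + f}{9} = \frac{-17 + f}{9} = - \frac{17}{9} + \frac{f}{9}$)
$j{\left(B \right)} = 34$ ($j{\left(B \right)} = -3 + 37 = 34$)
$N = - \frac{319}{9}$ ($N = \left(- \frac{17}{9} + \frac{1}{9} \cdot 4\right) - 34 = \left(- \frac{17}{9} + \frac{4}{9}\right) - 34 = - \frac{13}{9} - 34 = - \frac{319}{9} \approx -35.444$)
$\left(-1081 + N\right) + y = \left(-1081 - \frac{319}{9}\right) - 1491 = - \frac{10048}{9} - 1491 = - \frac{23467}{9}$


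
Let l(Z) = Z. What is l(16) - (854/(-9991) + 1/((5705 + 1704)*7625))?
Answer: 9079090463759/564427807375 ≈ 16.085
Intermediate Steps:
l(16) - (854/(-9991) + 1/((5705 + 1704)*7625)) = 16 - (854/(-9991) + 1/((5705 + 1704)*7625)) = 16 - (854*(-1/9991) + (1/7625)/7409) = 16 - (-854/9991 + (1/7409)*(1/7625)) = 16 - (-854/9991 + 1/56493625) = 16 - 1*(-48245545759/564427807375) = 16 + 48245545759/564427807375 = 9079090463759/564427807375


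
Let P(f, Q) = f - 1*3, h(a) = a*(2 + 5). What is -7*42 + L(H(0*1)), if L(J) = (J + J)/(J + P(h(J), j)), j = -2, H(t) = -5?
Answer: -12632/43 ≈ -293.77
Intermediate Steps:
h(a) = 7*a (h(a) = a*7 = 7*a)
P(f, Q) = -3 + f (P(f, Q) = f - 3 = -3 + f)
L(J) = 2*J/(-3 + 8*J) (L(J) = (J + J)/(J + (-3 + 7*J)) = (2*J)/(-3 + 8*J) = 2*J/(-3 + 8*J))
-7*42 + L(H(0*1)) = -7*42 + 2*(-5)/(-3 + 8*(-5)) = -294 + 2*(-5)/(-3 - 40) = -294 + 2*(-5)/(-43) = -294 + 2*(-5)*(-1/43) = -294 + 10/43 = -12632/43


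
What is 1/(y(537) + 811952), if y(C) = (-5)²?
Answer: 1/811977 ≈ 1.2316e-6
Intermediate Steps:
y(C) = 25
1/(y(537) + 811952) = 1/(25 + 811952) = 1/811977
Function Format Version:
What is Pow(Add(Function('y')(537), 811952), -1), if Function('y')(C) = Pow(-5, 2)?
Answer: Rational(1, 811977) ≈ 1.2316e-6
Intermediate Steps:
Function('y')(C) = 25
Pow(Add(Function('y')(537), 811952), -1) = Pow(Add(25, 811952), -1) = Pow(811977, -1) = Rational(1, 811977)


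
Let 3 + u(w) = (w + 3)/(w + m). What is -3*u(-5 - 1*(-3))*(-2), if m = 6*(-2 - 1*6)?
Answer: -453/25 ≈ -18.120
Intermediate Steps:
m = -48 (m = 6*(-2 - 6) = 6*(-8) = -48)
u(w) = -3 + (3 + w)/(-48 + w) (u(w) = -3 + (w + 3)/(w - 48) = -3 + (3 + w)/(-48 + w))
-3*u(-5 - 1*(-3))*(-2) = -3*(147 - 2*(-5 - 1*(-3)))/(-48 + (-5 - 1*(-3)))*(-2) = -3*(147 - 2*(-5 + 3))/(-48 + (-5 + 3))*(-2) = -3*(147 - 2*(-2))/(-48 - 2)*(-2) = -3*(147 + 4)/(-50)*(-2) = -(-3)*151/50*(-2) = -3*(-151/50)*(-2) = (453/50)*(-2) = -453/25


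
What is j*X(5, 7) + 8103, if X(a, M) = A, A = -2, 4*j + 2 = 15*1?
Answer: 16193/2 ≈ 8096.5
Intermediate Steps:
j = 13/4 (j = -½ + (15*1)/4 = -½ + (¼)*15 = -½ + 15/4 = 13/4 ≈ 3.2500)
X(a, M) = -2
j*X(5, 7) + 8103 = (13/4)*(-2) + 8103 = -13/2 + 8103 = 16193/2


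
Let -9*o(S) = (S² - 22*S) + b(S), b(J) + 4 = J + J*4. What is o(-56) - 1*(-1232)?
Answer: 7004/9 ≈ 778.22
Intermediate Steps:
b(J) = -4 + 5*J (b(J) = -4 + (J + J*4) = -4 + (J + 4*J) = -4 + 5*J)
o(S) = 4/9 - S²/9 + 17*S/9 (o(S) = -((S² - 22*S) + (-4 + 5*S))/9 = -(-4 + S² - 17*S)/9 = 4/9 - S²/9 + 17*S/9)
o(-56) - 1*(-1232) = (4/9 - ⅑*(-56)² + (17/9)*(-56)) - 1*(-1232) = (4/9 - ⅑*3136 - 952/9) + 1232 = (4/9 - 3136/9 - 952/9) + 1232 = -4084/9 + 1232 = 7004/9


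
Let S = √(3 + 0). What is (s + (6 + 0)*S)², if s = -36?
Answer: 1404 - 432*√3 ≈ 655.75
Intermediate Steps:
S = √3 ≈ 1.7320
(s + (6 + 0)*S)² = (-36 + (6 + 0)*√3)² = (-36 + 6*√3)²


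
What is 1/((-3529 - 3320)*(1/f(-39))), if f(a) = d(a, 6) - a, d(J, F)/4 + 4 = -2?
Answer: -5/2283 ≈ -0.0021901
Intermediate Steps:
d(J, F) = -24 (d(J, F) = -16 + 4*(-2) = -16 - 8 = -24)
f(a) = -24 - a
1/((-3529 - 3320)*(1/f(-39))) = 1/((-3529 - 3320)*(1/(-24 - 1*(-39)))) = 1/((-6849)*(1/(-24 + 39))) = -1/(6849*(1/15)) = -1/(6849*1/15) = -1/6849*15 = -5/2283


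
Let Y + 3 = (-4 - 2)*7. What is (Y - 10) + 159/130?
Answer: -6991/130 ≈ -53.777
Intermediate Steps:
Y = -45 (Y = -3 + (-4 - 2)*7 = -3 - 6*7 = -3 - 42 = -45)
(Y - 10) + 159/130 = (-45 - 10) + 159/130 = -55 + 159*(1/130) = -55 + 159/130 = -6991/130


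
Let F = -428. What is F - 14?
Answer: -442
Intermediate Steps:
F - 14 = -428 - 14 = -442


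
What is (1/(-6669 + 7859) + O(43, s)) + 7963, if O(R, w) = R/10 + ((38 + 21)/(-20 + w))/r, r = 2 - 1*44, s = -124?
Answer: 4095835031/514080 ≈ 7967.3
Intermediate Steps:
r = -42 (r = 2 - 44 = -42)
O(R, w) = -59/(42*(-20 + w)) + R/10 (O(R, w) = R/10 + ((38 + 21)/(-20 + w))/(-42) = R*(⅒) + (59/(-20 + w))*(-1/42) = R/10 - 59/(42*(-20 + w)) = -59/(42*(-20 + w)) + R/10)
(1/(-6669 + 7859) + O(43, s)) + 7963 = (1/(-6669 + 7859) + (-295 - 420*43 + 21*43*(-124))/(210*(-20 - 124))) + 7963 = (1/1190 + (1/210)*(-295 - 18060 - 111972)/(-144)) + 7963 = (1/1190 + (1/210)*(-1/144)*(-130327)) + 7963 = (1/1190 + 130327/30240) + 7963 = 2215991/514080 + 7963 = 4095835031/514080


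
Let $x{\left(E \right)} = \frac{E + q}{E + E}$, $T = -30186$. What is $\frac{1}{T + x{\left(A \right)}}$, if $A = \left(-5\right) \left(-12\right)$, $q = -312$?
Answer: $- \frac{10}{301881} \approx -3.3126 \cdot 10^{-5}$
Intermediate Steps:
$A = 60$
$x{\left(E \right)} = \frac{-312 + E}{2 E}$ ($x{\left(E \right)} = \frac{E - 312}{E + E} = \frac{-312 + E}{2 E}$)
$\frac{1}{T + x{\left(A \right)}} = \frac{1}{-30186 + \frac{-312 + 60}{2 \cdot 60}} = \frac{1}{-30186 + \frac{1}{2} \cdot \frac{1}{60} \left(-252\right)} = \frac{1}{-30186 - \frac{21}{10}} = \frac{1}{- \frac{301881}{10}} = - \frac{10}{301881}$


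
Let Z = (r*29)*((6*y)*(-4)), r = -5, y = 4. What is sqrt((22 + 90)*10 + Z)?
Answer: 8*sqrt(235) ≈ 122.64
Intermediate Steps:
Z = 13920 (Z = (-5*29)*((6*4)*(-4)) = -3480*(-4) = -145*(-96) = 13920)
sqrt((22 + 90)*10 + Z) = sqrt((22 + 90)*10 + 13920) = sqrt(112*10 + 13920) = sqrt(1120 + 13920) = sqrt(15040) = 8*sqrt(235)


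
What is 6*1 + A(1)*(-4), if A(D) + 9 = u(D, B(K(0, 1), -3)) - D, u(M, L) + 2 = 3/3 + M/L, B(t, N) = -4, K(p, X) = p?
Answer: 51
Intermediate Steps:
u(M, L) = -1 + M/L (u(M, L) = -2 + (3/3 + M/L) = -2 + (3*(⅓) + M/L) = -2 + (1 + M/L) = -1 + M/L)
A(D) = -10 - 5*D/4 (A(D) = -9 + ((D - 1*(-4))/(-4) - D) = -9 + (-(D + 4)/4 - D) = -9 + (-(4 + D)/4 - D) = -9 + ((-1 - D/4) - D) = -9 + (-1 - 5*D/4) = -10 - 5*D/4)
6*1 + A(1)*(-4) = 6*1 + (-10 - 5/4*1)*(-4) = 6 + (-10 - 5/4)*(-4) = 6 - 45/4*(-4) = 6 + 45 = 51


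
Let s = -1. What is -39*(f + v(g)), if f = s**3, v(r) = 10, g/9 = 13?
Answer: -351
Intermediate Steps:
g = 117 (g = 9*13 = 117)
f = -1 (f = (-1)**3 = -1)
-39*(f + v(g)) = -39*(-1 + 10) = -39*9 = -351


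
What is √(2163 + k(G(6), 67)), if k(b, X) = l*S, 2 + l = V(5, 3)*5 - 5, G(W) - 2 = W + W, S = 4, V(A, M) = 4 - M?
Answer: √2155 ≈ 46.422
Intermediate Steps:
G(W) = 2 + 2*W (G(W) = 2 + (W + W) = 2 + 2*W)
l = -2 (l = -2 + ((4 - 1*3)*5 - 5) = -2 + ((4 - 3)*5 - 5) = -2 + (1*5 - 5) = -2 + (5 - 5) = -2 + 0 = -2)
k(b, X) = -8 (k(b, X) = -2*4 = -8)
√(2163 + k(G(6), 67)) = √(2163 - 8) = √2155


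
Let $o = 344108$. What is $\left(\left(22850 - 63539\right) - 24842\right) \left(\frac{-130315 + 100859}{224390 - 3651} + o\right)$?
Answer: $- \frac{4977605425135036}{220739} \approx -2.255 \cdot 10^{10}$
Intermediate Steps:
$\left(\left(22850 - 63539\right) - 24842\right) \left(\frac{-130315 + 100859}{224390 - 3651} + o\right) = \left(\left(22850 - 63539\right) - 24842\right) \left(\frac{-130315 + 100859}{224390 - 3651} + 344108\right) = \left(\left(22850 - 63539\right) - 24842\right) \left(- \frac{29456}{220739} + 344108\right) = \left(-40689 - 24842\right) \left(\left(-29456\right) \frac{1}{220739} + 344108\right) = - 65531 \left(- \frac{29456}{220739} + 344108\right) = \left(-65531\right) \frac{75958026356}{220739} = - \frac{4977605425135036}{220739}$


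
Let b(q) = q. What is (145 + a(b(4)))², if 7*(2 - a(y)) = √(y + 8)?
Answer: 1058853/49 - 84*√3 ≈ 21464.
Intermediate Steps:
a(y) = 2 - √(8 + y)/7 (a(y) = 2 - √(y + 8)/7 = 2 - √(8 + y)/7)
(145 + a(b(4)))² = (145 + (2 - √(8 + 4)/7))² = (145 + (2 - 2*√3/7))² = (147 - 2*√3/7)²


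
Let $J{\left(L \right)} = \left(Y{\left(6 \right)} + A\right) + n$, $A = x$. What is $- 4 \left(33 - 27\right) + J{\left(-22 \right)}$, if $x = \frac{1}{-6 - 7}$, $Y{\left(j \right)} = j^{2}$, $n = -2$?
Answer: $\frac{129}{13} \approx 9.9231$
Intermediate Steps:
$x = - \frac{1}{13}$ ($x = \frac{1}{-13} = - \frac{1}{13} \approx -0.076923$)
$A = - \frac{1}{13} \approx -0.076923$
$J{\left(L \right)} = \frac{441}{13}$ ($J{\left(L \right)} = \left(6^{2} - \frac{1}{13}\right) - 2 = \left(36 - \frac{1}{13}\right) - 2 = \frac{467}{13} - 2 = \frac{441}{13}$)
$- 4 \left(33 - 27\right) + J{\left(-22 \right)} = - 4 \left(33 - 27\right) + \frac{441}{13} = \left(-4\right) 6 + \frac{441}{13} = -24 + \frac{441}{13} = \frac{129}{13}$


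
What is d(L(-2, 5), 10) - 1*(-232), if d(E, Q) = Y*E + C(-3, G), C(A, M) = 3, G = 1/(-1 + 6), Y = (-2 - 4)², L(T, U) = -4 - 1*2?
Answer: 19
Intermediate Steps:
L(T, U) = -6 (L(T, U) = -4 - 2 = -6)
Y = 36 (Y = (-6)² = 36)
G = ⅕ (G = 1/5 = ⅕ ≈ 0.20000)
d(E, Q) = 3 + 36*E (d(E, Q) = 36*E + 3 = 3 + 36*E)
d(L(-2, 5), 10) - 1*(-232) = (3 + 36*(-6)) - 1*(-232) = (3 - 216) + 232 = -213 + 232 = 19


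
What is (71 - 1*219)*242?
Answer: -35816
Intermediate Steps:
(71 - 1*219)*242 = (71 - 219)*242 = -148*242 = -35816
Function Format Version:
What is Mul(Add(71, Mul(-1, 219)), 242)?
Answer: -35816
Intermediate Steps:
Mul(Add(71, Mul(-1, 219)), 242) = Mul(Add(71, -219), 242) = Mul(-148, 242) = -35816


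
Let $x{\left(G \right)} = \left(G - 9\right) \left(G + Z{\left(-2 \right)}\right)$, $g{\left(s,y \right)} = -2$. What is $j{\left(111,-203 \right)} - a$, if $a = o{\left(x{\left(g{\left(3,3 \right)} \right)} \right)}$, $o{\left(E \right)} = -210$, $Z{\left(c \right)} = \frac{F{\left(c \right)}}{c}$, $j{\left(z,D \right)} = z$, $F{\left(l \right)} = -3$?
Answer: $321$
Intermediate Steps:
$Z{\left(c \right)} = - \frac{3}{c}$
$x{\left(G \right)} = \left(-9 + G\right) \left(\frac{3}{2} + G\right)$ ($x{\left(G \right)} = \left(G - 9\right) \left(G - \frac{3}{-2}\right) = \left(-9 + G\right) \left(G - - \frac{3}{2}\right) = \left(-9 + G\right) \left(G + \frac{3}{2}\right) = \left(-9 + G\right) \left(\frac{3}{2} + G\right)$)
$a = -210$
$j{\left(111,-203 \right)} - a = 111 - -210 = 111 + 210 = 321$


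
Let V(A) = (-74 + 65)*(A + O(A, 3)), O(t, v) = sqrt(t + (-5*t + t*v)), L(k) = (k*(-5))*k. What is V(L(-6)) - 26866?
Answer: -25246 - 54*sqrt(5) ≈ -25367.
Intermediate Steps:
L(k) = -5*k**2 (L(k) = (-5*k)*k = -5*k**2)
O(t, v) = sqrt(-4*t + t*v)
V(A) = -9*A - 9*sqrt(-A) (V(A) = (-74 + 65)*(A + sqrt(A*(-4 + 3))) = -9*(A + sqrt(A*(-1))) = -9*(A + sqrt(-A)) = -9*A - 9*sqrt(-A))
V(L(-6)) - 26866 = (-(-45)*(-6)**2 - 9*sqrt(180)) - 26866 = (-(-45)*36 - 9*sqrt(180)) - 26866 = (-9*(-180) - 9*sqrt(180)) - 26866 = (1620 - 54*sqrt(5)) - 26866 = -25246 - 54*sqrt(5)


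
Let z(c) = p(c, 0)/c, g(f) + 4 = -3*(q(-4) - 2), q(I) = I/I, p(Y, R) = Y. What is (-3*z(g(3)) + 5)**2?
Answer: 4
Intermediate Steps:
q(I) = 1
g(f) = -1 (g(f) = -4 - 3*(1 - 2) = -4 - 3*(-1) = -4 + 3 = -1)
z(c) = 1 (z(c) = c/c = 1)
(-3*z(g(3)) + 5)**2 = (-3*1 + 5)**2 = (-3 + 5)**2 = 2**2 = 4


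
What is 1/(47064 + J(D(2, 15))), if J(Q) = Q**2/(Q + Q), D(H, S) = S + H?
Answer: 2/94145 ≈ 2.1244e-5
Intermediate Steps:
D(H, S) = H + S
J(Q) = Q/2 (J(Q) = Q**2/((2*Q)) = (1/(2*Q))*Q**2 = Q/2)
1/(47064 + J(D(2, 15))) = 1/(47064 + (2 + 15)/2) = 1/(47064 + (1/2)*17) = 1/(47064 + 17/2) = 1/(94145/2) = 2/94145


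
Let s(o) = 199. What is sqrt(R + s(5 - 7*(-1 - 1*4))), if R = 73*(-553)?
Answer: I*sqrt(40170) ≈ 200.42*I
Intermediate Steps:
R = -40369
sqrt(R + s(5 - 7*(-1 - 1*4))) = sqrt(-40369 + 199) = sqrt(-40170) = I*sqrt(40170)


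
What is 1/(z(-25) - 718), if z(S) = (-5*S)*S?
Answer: -1/3843 ≈ -0.00026021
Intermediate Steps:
z(S) = -5*S²
1/(z(-25) - 718) = 1/(-5*(-25)² - 718) = 1/(-5*625 - 718) = 1/(-3125 - 718) = 1/(-3843) = -1/3843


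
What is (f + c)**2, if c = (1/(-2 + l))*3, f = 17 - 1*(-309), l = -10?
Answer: 1697809/16 ≈ 1.0611e+5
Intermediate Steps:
f = 326 (f = 17 + 309 = 326)
c = -1/4 (c = (1/(-2 - 10))*3 = (1/(-12))*3 = -1/12*1*3 = -1/12*3 = -1/4 ≈ -0.25000)
(f + c)**2 = (326 - 1/4)**2 = (1303/4)**2 = 1697809/16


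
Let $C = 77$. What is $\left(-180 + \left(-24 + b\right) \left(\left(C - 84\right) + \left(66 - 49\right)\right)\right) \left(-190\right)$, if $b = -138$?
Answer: $342000$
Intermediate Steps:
$\left(-180 + \left(-24 + b\right) \left(\left(C - 84\right) + \left(66 - 49\right)\right)\right) \left(-190\right) = \left(-180 + \left(-24 - 138\right) \left(\left(77 - 84\right) + \left(66 - 49\right)\right)\right) \left(-190\right) = \left(-180 - 162 \left(\left(77 - 84\right) + \left(66 - 49\right)\right)\right) \left(-190\right) = \left(-180 - 162 \left(-7 + 17\right)\right) \left(-190\right) = \left(-180 - 1620\right) \left(-190\right) = \left(-1800\right) \left(-190\right) = 342000$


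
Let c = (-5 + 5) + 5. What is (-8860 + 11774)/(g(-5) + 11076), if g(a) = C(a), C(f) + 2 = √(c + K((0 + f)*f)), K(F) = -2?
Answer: 32269636/122633473 - 2914*√3/122633473 ≈ 0.26310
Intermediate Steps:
c = 5 (c = 0 + 5 = 5)
C(f) = -2 + √3 (C(f) = -2 + √(5 - 2) = -2 + √3)
g(a) = -2 + √3
(-8860 + 11774)/(g(-5) + 11076) = (-8860 + 11774)/((-2 + √3) + 11076) = 2914/(11074 + √3)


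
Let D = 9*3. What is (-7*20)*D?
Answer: -3780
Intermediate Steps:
D = 27
(-7*20)*D = -7*20*27 = -140*27 = -3780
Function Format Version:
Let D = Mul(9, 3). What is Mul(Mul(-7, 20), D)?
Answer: -3780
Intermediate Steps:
D = 27
Mul(Mul(-7, 20), D) = Mul(Mul(-7, 20), 27) = Mul(-140, 27) = -3780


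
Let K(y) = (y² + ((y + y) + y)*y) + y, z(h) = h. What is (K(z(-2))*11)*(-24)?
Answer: -3696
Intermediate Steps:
K(y) = y + 4*y² (K(y) = (y² + (2*y + y)*y) + y = (y² + (3*y)*y) + y = (y² + 3*y²) + y = 4*y² + y = y + 4*y²)
(K(z(-2))*11)*(-24) = (-2*(1 + 4*(-2))*11)*(-24) = (-2*(1 - 8)*11)*(-24) = (-2*(-7)*11)*(-24) = (14*11)*(-24) = 154*(-24) = -3696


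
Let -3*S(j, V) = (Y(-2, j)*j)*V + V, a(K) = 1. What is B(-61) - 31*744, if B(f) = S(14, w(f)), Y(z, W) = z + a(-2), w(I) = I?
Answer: -69985/3 ≈ -23328.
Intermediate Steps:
Y(z, W) = 1 + z (Y(z, W) = z + 1 = 1 + z)
S(j, V) = -V/3 + V*j/3 (S(j, V) = -(((1 - 2)*j)*V + V)/3 = -((-j)*V + V)/3 = -(-V*j + V)/3 = -(V - V*j)/3 = -V/3 + V*j/3)
B(f) = 13*f/3 (B(f) = f*(-1 + 14)/3 = (⅓)*f*13 = 13*f/3)
B(-61) - 31*744 = (13/3)*(-61) - 31*744 = -793/3 - 23064 = -69985/3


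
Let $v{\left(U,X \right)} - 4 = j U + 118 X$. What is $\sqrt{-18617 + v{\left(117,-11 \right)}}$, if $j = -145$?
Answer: $2 i \sqrt{9219} \approx 192.03 i$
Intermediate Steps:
$v{\left(U,X \right)} = 4 - 145 U + 118 X$ ($v{\left(U,X \right)} = 4 - \left(- 118 X + 145 U\right) = 4 - 145 U + 118 X$)
$\sqrt{-18617 + v{\left(117,-11 \right)}} = \sqrt{-18617 + \left(4 - 16965 + 118 \left(-11\right)\right)} = \sqrt{-18617 - 18259} = \sqrt{-36876} = 2 i \sqrt{9219}$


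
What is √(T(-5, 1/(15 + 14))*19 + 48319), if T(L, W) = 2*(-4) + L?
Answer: 2*√12018 ≈ 219.25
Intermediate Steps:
T(L, W) = -8 + L
√(T(-5, 1/(15 + 14))*19 + 48319) = √((-8 - 5)*19 + 48319) = √(-13*19 + 48319) = √(-247 + 48319) = √48072 = 2*√12018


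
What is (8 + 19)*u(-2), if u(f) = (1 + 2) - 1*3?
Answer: 0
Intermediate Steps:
u(f) = 0 (u(f) = 3 - 3 = 0)
(8 + 19)*u(-2) = (8 + 19)*0 = 27*0 = 0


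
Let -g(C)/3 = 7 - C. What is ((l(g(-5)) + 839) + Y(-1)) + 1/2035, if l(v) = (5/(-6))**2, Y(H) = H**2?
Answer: 61589311/73260 ≈ 840.70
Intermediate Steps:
g(C) = -21 + 3*C (g(C) = -3*(7 - C) = -21 + 3*C)
l(v) = 25/36 (l(v) = (5*(-1/6))**2 = (-5/6)**2 = 25/36)
((l(g(-5)) + 839) + Y(-1)) + 1/2035 = ((25/36 + 839) + (-1)**2) + 1/2035 = (30229/36 + 1) + 1/2035 = 30265/36 + 1/2035 = 61589311/73260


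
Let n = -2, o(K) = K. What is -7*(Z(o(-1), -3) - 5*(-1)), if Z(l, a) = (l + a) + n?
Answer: 7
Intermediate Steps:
Z(l, a) = -2 + a + l (Z(l, a) = (l + a) - 2 = (a + l) - 2 = -2 + a + l)
-7*(Z(o(-1), -3) - 5*(-1)) = -7*((-2 - 3 - 1) - 5*(-1)) = -7*(-6 + 5) = -7*(-1) = 7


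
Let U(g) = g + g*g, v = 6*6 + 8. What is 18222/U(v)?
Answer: 3037/330 ≈ 9.2030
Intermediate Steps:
v = 44 (v = 36 + 8 = 44)
U(g) = g + g²
18222/U(v) = 18222/((44*(1 + 44))) = 18222/((44*45)) = 18222/1980 = 18222*(1/1980) = 3037/330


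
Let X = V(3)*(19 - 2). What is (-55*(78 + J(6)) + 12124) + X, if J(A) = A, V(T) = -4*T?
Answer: 7300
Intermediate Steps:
X = -204 (X = (-4*3)*(19 - 2) = -12*17 = -204)
(-55*(78 + J(6)) + 12124) + X = (-55*(78 + 6) + 12124) - 204 = (-55*84 + 12124) - 204 = (-4620 + 12124) - 204 = 7504 - 204 = 7300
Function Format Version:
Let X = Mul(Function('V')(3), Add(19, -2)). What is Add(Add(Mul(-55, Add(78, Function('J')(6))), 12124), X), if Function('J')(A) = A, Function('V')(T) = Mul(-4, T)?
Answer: 7300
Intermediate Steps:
X = -204 (X = Mul(Mul(-4, 3), Add(19, -2)) = Mul(-12, 17) = -204)
Add(Add(Mul(-55, Add(78, Function('J')(6))), 12124), X) = Add(Add(Mul(-55, Add(78, 6)), 12124), -204) = Add(Add(Mul(-55, 84), 12124), -204) = Add(Add(-4620, 12124), -204) = Add(7504, -204) = 7300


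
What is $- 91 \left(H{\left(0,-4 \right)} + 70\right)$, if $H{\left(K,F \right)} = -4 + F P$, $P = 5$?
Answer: $-4186$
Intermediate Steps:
$H{\left(K,F \right)} = -4 + 5 F$ ($H{\left(K,F \right)} = -4 + F 5 = -4 + 5 F$)
$- 91 \left(H{\left(0,-4 \right)} + 70\right) = - 91 \left(\left(-4 + 5 \left(-4\right)\right) + 70\right) = - 91 \left(\left(-4 - 20\right) + 70\right) = - 91 \left(-24 + 70\right) = \left(-91\right) 46 = -4186$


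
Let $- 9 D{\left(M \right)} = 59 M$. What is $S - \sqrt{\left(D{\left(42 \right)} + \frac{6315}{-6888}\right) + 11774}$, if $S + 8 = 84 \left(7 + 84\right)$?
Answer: $7636 - \frac{\sqrt{136376374722}}{3444} \approx 7528.8$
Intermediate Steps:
$D{\left(M \right)} = - \frac{59 M}{9}$
$S = 7636$ ($S = -8 + 84 \left(7 + 84\right) = -8 + 84 \cdot 91 = -8 + 7644 = 7636$)
$S - \sqrt{\left(D{\left(42 \right)} + \frac{6315}{-6888}\right) + 11774} = 7636 - \sqrt{\left(\left(- \frac{59}{9}\right) 42 + \frac{6315}{-6888}\right) + 11774} = 7636 - \sqrt{\left(- \frac{826}{3} + 6315 \left(- \frac{1}{6888}\right)\right) + 11774} = 7636 - \sqrt{\left(- \frac{826}{3} - \frac{2105}{2296}\right) + 11774} = 7636 - \sqrt{- \frac{1902811}{6888} + 11774} = 7636 - \sqrt{\frac{79196501}{6888}} = 7636 - \frac{\sqrt{136376374722}}{3444}$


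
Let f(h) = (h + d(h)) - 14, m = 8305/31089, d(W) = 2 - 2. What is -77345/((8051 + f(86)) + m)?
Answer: -2404578705/252544252 ≈ -9.5214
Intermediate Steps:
d(W) = 0
m = 8305/31089 (m = 8305*(1/31089) = 8305/31089 ≈ 0.26714)
f(h) = -14 + h (f(h) = (h + 0) - 14 = h - 14 = -14 + h)
-77345/((8051 + f(86)) + m) = -77345/((8051 + (-14 + 86)) + 8305/31089) = -77345/((8051 + 72) + 8305/31089) = -77345/(8123 + 8305/31089) = -77345/252544252/31089 = -77345*31089/252544252 = -2404578705/252544252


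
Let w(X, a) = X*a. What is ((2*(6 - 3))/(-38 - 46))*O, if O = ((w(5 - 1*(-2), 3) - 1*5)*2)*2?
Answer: -32/7 ≈ -4.5714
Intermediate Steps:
O = 64 (O = (((5 - 1*(-2))*3 - 1*5)*2)*2 = (((5 + 2)*3 - 5)*2)*2 = ((7*3 - 5)*2)*2 = ((21 - 5)*2)*2 = (16*2)*2 = 32*2 = 64)
((2*(6 - 3))/(-38 - 46))*O = ((2*(6 - 3))/(-38 - 46))*64 = ((2*3)/(-84))*64 = (6*(-1/84))*64 = -1/14*64 = -32/7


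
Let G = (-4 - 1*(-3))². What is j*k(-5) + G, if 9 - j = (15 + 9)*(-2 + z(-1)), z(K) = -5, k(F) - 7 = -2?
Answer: 886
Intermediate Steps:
k(F) = 5 (k(F) = 7 - 2 = 5)
G = 1 (G = (-4 + 3)² = (-1)² = 1)
j = 177 (j = 9 - (15 + 9)*(-2 - 5) = 9 - 24*(-7) = 9 - 1*(-168) = 9 + 168 = 177)
j*k(-5) + G = 177*5 + 1 = 885 + 1 = 886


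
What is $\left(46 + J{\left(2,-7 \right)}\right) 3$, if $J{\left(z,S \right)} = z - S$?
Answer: $165$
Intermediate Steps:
$\left(46 + J{\left(2,-7 \right)}\right) 3 = \left(46 + \left(2 - -7\right)\right) 3 = \left(46 + \left(2 + 7\right)\right) 3 = \left(46 + 9\right) 3 = 55 \cdot 3 = 165$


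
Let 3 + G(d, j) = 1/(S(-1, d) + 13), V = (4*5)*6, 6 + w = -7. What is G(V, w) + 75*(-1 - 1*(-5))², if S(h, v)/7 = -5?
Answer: 26333/22 ≈ 1197.0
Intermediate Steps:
w = -13 (w = -6 - 7 = -13)
S(h, v) = -35 (S(h, v) = 7*(-5) = -35)
V = 120 (V = 20*6 = 120)
G(d, j) = -67/22 (G(d, j) = -3 + 1/(-35 + 13) = -3 + 1/(-22) = -3 - 1/22 = -67/22)
G(V, w) + 75*(-1 - 1*(-5))² = -67/22 + 75*(-1 - 1*(-5))² = -67/22 + 75*(-1 + 5)² = -67/22 + 75*4² = -67/22 + 75*16 = -67/22 + 1200 = 26333/22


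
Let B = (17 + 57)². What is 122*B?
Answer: 668072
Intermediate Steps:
B = 5476 (B = 74² = 5476)
122*B = 122*5476 = 668072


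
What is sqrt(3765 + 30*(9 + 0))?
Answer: sqrt(4035) ≈ 63.522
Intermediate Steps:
sqrt(3765 + 30*(9 + 0)) = sqrt(3765 + 30*9) = sqrt(3765 + 270) = sqrt(4035)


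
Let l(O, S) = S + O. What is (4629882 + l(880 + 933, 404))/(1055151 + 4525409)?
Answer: 4632099/5580560 ≈ 0.83004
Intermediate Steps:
l(O, S) = O + S
(4629882 + l(880 + 933, 404))/(1055151 + 4525409) = (4629882 + ((880 + 933) + 404))/(1055151 + 4525409) = (4629882 + (1813 + 404))/5580560 = (4629882 + 2217)*(1/5580560) = 4632099*(1/5580560) = 4632099/5580560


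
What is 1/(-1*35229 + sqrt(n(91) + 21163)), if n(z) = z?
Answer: -35229/1241061187 - sqrt(21254)/1241061187 ≈ -2.8504e-5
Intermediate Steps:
1/(-1*35229 + sqrt(n(91) + 21163)) = 1/(-1*35229 + sqrt(91 + 21163)) = 1/(-35229 + sqrt(21254))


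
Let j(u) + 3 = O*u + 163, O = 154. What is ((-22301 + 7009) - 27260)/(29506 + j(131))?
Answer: -5319/6230 ≈ -0.85377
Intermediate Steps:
j(u) = 160 + 154*u (j(u) = -3 + (154*u + 163) = -3 + (163 + 154*u) = 160 + 154*u)
((-22301 + 7009) - 27260)/(29506 + j(131)) = ((-22301 + 7009) - 27260)/(29506 + (160 + 154*131)) = (-15292 - 27260)/(29506 + (160 + 20174)) = -42552/(29506 + 20334) = -42552/49840 = -42552*1/49840 = -5319/6230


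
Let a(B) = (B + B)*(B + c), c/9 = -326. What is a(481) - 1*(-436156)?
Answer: -1923630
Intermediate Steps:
c = -2934 (c = 9*(-326) = -2934)
a(B) = 2*B*(-2934 + B) (a(B) = (B + B)*(B - 2934) = (2*B)*(-2934 + B) = 2*B*(-2934 + B))
a(481) - 1*(-436156) = 2*481*(-2934 + 481) - 1*(-436156) = 2*481*(-2453) + 436156 = -2359786 + 436156 = -1923630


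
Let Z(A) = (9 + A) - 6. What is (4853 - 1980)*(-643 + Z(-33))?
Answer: -1933529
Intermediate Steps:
Z(A) = 3 + A
(4853 - 1980)*(-643 + Z(-33)) = (4853 - 1980)*(-643 + (3 - 33)) = 2873*(-643 - 30) = 2873*(-673) = -1933529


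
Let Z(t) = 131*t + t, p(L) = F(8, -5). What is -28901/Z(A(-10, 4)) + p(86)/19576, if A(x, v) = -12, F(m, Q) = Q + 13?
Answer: 70722331/3876048 ≈ 18.246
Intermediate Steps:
F(m, Q) = 13 + Q
p(L) = 8 (p(L) = 13 - 5 = 8)
Z(t) = 132*t
-28901/Z(A(-10, 4)) + p(86)/19576 = -28901/(132*(-12)) + 8/19576 = -28901/(-1584) + 8*(1/19576) = -28901*(-1/1584) + 1/2447 = 28901/1584 + 1/2447 = 70722331/3876048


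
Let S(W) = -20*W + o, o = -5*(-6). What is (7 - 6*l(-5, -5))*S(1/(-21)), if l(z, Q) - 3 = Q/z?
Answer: -11050/21 ≈ -526.19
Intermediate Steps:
l(z, Q) = 3 + Q/z
o = 30
S(W) = 30 - 20*W (S(W) = -20*W + 30 = 30 - 20*W)
(7 - 6*l(-5, -5))*S(1/(-21)) = (7 - 6*(3 - 5/(-5)))*(30 - 20/(-21)) = (7 - 6*(3 - 5*(-⅕)))*(30 - 20*(-1/21)) = (7 - 6*(3 + 1))*(30 + 20/21) = (7 - 6*4)*(650/21) = (7 - 24)*(650/21) = -17*650/21 = -11050/21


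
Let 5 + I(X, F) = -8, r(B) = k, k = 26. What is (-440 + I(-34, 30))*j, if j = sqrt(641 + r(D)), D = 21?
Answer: -453*sqrt(667) ≈ -11699.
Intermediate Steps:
r(B) = 26
I(X, F) = -13 (I(X, F) = -5 - 8 = -13)
j = sqrt(667) (j = sqrt(641 + 26) = sqrt(667) ≈ 25.826)
(-440 + I(-34, 30))*j = (-440 - 13)*sqrt(667) = -453*sqrt(667)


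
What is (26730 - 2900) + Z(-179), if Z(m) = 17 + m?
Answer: 23668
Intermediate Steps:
(26730 - 2900) + Z(-179) = (26730 - 2900) + (17 - 179) = 23830 - 162 = 23668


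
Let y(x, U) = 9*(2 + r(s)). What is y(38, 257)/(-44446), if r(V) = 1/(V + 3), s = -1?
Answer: -45/88892 ≈ -0.00050623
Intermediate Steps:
r(V) = 1/(3 + V)
y(x, U) = 45/2 (y(x, U) = 9*(2 + 1/(3 - 1)) = 9*(2 + 1/2) = 9*(2 + ½) = 9*(5/2) = 45/2)
y(38, 257)/(-44446) = (45/2)/(-44446) = (45/2)*(-1/44446) = -45/88892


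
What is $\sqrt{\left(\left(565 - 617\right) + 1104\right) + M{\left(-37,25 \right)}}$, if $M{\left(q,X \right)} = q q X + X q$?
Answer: $4 \sqrt{2147} \approx 185.34$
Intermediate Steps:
$M{\left(q,X \right)} = X q + X q^{2}$ ($M{\left(q,X \right)} = q^{2} X + X q = X q^{2} + X q = X q + X q^{2}$)
$\sqrt{\left(\left(565 - 617\right) + 1104\right) + M{\left(-37,25 \right)}} = \sqrt{\left(\left(565 - 617\right) + 1104\right) + 25 \left(-37\right) \left(1 - 37\right)} = \sqrt{\left(-52 + 1104\right) + 25 \left(-37\right) \left(-36\right)} = \sqrt{1052 + 33300} = \sqrt{34352} = 4 \sqrt{2147}$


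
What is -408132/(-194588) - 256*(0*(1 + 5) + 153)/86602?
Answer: 3465428085/2106463747 ≈ 1.6451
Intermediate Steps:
-408132/(-194588) - 256*(0*(1 + 5) + 153)/86602 = -408132*(-1/194588) - 256*(0*6 + 153)*(1/86602) = 102033/48647 - 256*(0 + 153)*(1/86602) = 102033/48647 - 256*153*(1/86602) = 102033/48647 - 39168*1/86602 = 102033/48647 - 19584/43301 = 3465428085/2106463747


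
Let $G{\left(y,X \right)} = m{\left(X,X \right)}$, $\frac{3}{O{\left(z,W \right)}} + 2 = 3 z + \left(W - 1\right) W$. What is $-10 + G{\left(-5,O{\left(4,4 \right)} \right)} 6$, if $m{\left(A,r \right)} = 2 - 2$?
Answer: $-10$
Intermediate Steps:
$m{\left(A,r \right)} = 0$ ($m{\left(A,r \right)} = 2 - 2 = 0$)
$O{\left(z,W \right)} = \frac{3}{-2 + 3 z + W \left(-1 + W\right)}$ ($O{\left(z,W \right)} = \frac{3}{-2 + \left(3 z + \left(W - 1\right) W\right)} = \frac{3}{-2 + \left(3 z + \left(-1 + W\right) W\right)} = \frac{3}{-2 + \left(3 z + W \left(-1 + W\right)\right)} = \frac{3}{-2 + 3 z + W \left(-1 + W\right)}$)
$G{\left(y,X \right)} = 0$
$-10 + G{\left(-5,O{\left(4,4 \right)} \right)} 6 = -10 + 0 \cdot 6 = -10 + 0 = -10$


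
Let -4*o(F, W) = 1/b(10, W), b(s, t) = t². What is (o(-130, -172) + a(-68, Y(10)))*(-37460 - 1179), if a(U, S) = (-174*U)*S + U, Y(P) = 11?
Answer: -594794091796497/118336 ≈ -5.0263e+9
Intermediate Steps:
a(U, S) = U - 174*S*U (a(U, S) = -174*S*U + U = U - 174*S*U)
o(F, W) = -1/(4*W²)
(o(-130, -172) + a(-68, Y(10)))*(-37460 - 1179) = (-¼/(-172)² - 68*(1 - 174*11))*(-37460 - 1179) = (-¼*1/29584 - 68*(1 - 1914))*(-38639) = (-1/118336 - 68*(-1913))*(-38639) = (-1/118336 + 130084)*(-38639) = (15393620223/118336)*(-38639) = -594794091796497/118336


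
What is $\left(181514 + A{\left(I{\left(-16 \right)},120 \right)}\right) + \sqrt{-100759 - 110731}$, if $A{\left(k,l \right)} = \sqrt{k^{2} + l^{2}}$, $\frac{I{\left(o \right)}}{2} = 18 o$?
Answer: $181514 + 24 \sqrt{601} + i \sqrt{211490} \approx 1.821 \cdot 10^{5} + 459.88 i$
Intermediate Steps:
$I{\left(o \right)} = 36 o$ ($I{\left(o \right)} = 2 \cdot 18 o = 36 o$)
$\left(181514 + A{\left(I{\left(-16 \right)},120 \right)}\right) + \sqrt{-100759 - 110731} = \left(181514 + \sqrt{\left(36 \left(-16\right)\right)^{2} + 120^{2}}\right) + \sqrt{-100759 - 110731} = \left(181514 + \sqrt{\left(-576\right)^{2} + 14400}\right) + \sqrt{-211490} = \left(181514 + \sqrt{331776 + 14400}\right) + i \sqrt{211490} = \left(181514 + \sqrt{346176}\right) + i \sqrt{211490} = \left(181514 + 24 \sqrt{601}\right) + i \sqrt{211490} = 181514 + 24 \sqrt{601} + i \sqrt{211490}$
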